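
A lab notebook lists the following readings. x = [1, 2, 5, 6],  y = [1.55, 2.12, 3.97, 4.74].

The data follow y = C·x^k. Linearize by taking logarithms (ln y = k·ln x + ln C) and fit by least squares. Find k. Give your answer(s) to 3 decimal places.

k = 0.625

With ln yᵢ as the transformed response and ln xᵢ as the regressor:
Over the data: Σln x = 4.0943, Σ(ln x)² = 6.2811, Σln y = 4.1245, Σln x·ln y = 5.5279.
Normal system: [[6.2811, 4.0943]; [4.0943, 4]]·[k, ln C]ᵀ = [5.5279, 4.1245]ᵀ.
Solving (det = 8.3609): k = 0.62489, ln C = 0.39149.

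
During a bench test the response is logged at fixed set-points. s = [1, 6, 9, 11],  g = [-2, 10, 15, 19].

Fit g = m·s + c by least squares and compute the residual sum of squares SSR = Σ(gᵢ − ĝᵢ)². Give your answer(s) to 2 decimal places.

The normal system XᵀX·[m, c]ᵀ = Xᵀg is [[239, 27]; [27, 4]]·[m, c]ᵀ = [402, 42]ᵀ.
Determinant 239·4 − 27² = 227.
m = (402·4 − 27·42)/227 = 474/227; c = (239·42 − 27·402)/227 = -816/227.
Residuals: -112/227, 242/227, -45/227, -85/227; SSR = 354/227.

SSR = 1.56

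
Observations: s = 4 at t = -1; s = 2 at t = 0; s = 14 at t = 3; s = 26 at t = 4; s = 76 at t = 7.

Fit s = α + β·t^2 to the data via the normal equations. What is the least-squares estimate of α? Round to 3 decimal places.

MᵀM·[α, β]ᵀ = Mᵀs reads: 5·α + 75·β = 122;  75·α + 2739·β = 4270.
Eliminating β: 2739·(row 1) − 75·(row 2) gives 8070·α = 2739·122 − 75·4270 = 13908, so α = 2318/1345.
Then β = (4270 − 75·(2318/1345))/2739 = 1220/807.

α = 1.723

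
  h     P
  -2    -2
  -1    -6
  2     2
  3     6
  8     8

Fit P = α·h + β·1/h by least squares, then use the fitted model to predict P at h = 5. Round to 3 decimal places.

P̂ = 5.445

Setting ∂/∂α … = 0 gives: 82·α + 5·β = 96;  5·α + (937/576)·β = 11.
Eliminating β: (937/576)·(row 1) − 5·(row 2) gives (31217/288)·α = (937/576)·96 − 5·11 = 607/6, so α = 29136/31217.
Then β = (11 − 5·(29136/31217))/(937/576) = 121536/31217.
At h = 5: P̂ = (29136/31217)·(5) + (121536/31217)·(1/5) = 849936/156085.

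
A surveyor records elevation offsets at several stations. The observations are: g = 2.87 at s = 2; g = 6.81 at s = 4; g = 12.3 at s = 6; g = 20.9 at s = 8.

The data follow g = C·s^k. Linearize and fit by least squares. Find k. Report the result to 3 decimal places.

With ln gᵢ as the transformed response and ln sᵢ as the regressor:
Σln s = 5.9506, Σ(ln s)² = 9.9367, Σln g = 8.5221, Σln s·ln g = 14.2078.
Equations: 9.9367·k + 5.9506·ln C = 14.2078;  5.9506·k + 4·ln C = 8.5221.
Solving (det = 4.3368): k = 1.41108, ln C = 0.03130.

k = 1.411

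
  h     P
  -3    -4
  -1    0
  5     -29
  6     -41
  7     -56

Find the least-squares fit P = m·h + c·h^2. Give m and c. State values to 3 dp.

m = -1.304, c = -0.937

Entries of AᵀA: Σh·h = 120, Σh·h^2 = 656, Σh^2·h^2 = 4404.
For AᵀP: Σh·P = -771, Σh^2·P = -4981.
AᵀA·[m, c]ᵀ = AᵀP becomes [[120, 656]; [656, 4404]]·[m, c]ᵀ = [-771, -4981]ᵀ.
Eliminating c: 4404·(row 1) − 656·(row 2) gives 98144·m = 4404·(-771) − 656·(-4981) = -127948, so m = -31987/24536.
Then c = ((-4981) − 656·(-31987/24536))/4404 = -11493/12268.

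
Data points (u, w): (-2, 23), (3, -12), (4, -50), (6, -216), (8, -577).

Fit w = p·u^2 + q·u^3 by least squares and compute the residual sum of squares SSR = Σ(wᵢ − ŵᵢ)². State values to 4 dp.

SSR = 6.8046

The normal equations are: 5745·p + 41779·q = -45520;  41779·p + 313689·q = -345788.
Δ = 5745·313689 − 41779² = 56658464.
p = ((-45520)·313689 − 41779·(-345788))/56658464 = 41888393/14164616; q = (5745·(-345788) − 41779·(-45520))/56658464 = -21192995/14164616.
Residuals: -2827841/3541154, 3154992/1770577, -2761676/1770577, 2536929/3541154, -378393/1770577; SSR = 24096307/3541154.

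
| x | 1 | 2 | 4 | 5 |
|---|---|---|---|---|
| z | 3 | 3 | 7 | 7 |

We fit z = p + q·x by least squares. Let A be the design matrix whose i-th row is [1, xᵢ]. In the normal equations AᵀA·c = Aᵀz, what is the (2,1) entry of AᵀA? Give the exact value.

Row 2 ↔ basis x, column 1 ↔ basis 1, so (AᵀA)_{2,1} = Σᵢ x = (1)·(1) + (2)·(1) + (4)·(1) + (5)·(1) = 12.

12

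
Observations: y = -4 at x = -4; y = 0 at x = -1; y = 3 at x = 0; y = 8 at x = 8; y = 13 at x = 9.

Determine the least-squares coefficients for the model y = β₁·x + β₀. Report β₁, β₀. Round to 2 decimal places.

Setting ∂/∂β₁ … = 0 gives: 162·β₁ + 12·β₀ = 197;  12·β₁ + 5·β₀ = 20.
Determinant 162·5 − 12² = 666.
β₁ = (197·5 − 12·20)/666 = 745/666; β₀ = (162·20 − 12·197)/666 = 146/111.

β₁ = 1.12, β₀ = 1.32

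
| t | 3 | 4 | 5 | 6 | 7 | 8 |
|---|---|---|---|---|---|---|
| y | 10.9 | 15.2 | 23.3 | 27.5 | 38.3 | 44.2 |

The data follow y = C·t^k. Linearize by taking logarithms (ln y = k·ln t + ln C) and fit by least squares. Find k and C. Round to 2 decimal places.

Taking logs, ln y = k·ln t + ln C, so regress ln y on ln t.
Σln t = 9.9115, Σ(ln t)² = 17.0401, Σln y = 19.0069, Σln t·ln y = 32.3745.
Equations: 17.0401·k + 9.9115·ln C = 32.3745;  9.9115·k + 6·ln C = 19.0069.
Solving (det = 4.0036): k = 1.46391, ln C = 0.74956, so C = exp(0.74956) = 2.11607.

k = 1.46, C = 2.12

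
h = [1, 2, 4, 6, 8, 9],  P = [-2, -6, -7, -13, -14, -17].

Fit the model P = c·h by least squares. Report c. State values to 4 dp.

c = -1.9059

From the data, Σh·h = 202.
Right-hand side: Σh·P = -385.
AᵀA·[c]ᵀ = AᵀP becomes [[202]]·[c]ᵀ = [-385]ᵀ.
Hence c = -385 / 202 ≈ -1.90594.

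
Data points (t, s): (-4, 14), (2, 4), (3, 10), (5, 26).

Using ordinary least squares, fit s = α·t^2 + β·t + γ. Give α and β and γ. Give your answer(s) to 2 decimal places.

α = 0.99, β = 0.36, γ = -0.36

Compute the Gram sums: Σt^2·t^2 = 978, Σt^2·t = 96, Σt^2 = 54, Σt·t = 54, Σt = 6, Σ1 = 4.
For Mᵀs: Σt^2·s = 980, Σt·s = 112, Σs = 54.
So MᵀM·[α, β, γ]ᵀ = Mᵀs: [[978, 96, 54]; [96, 54, 6]; [54, 6, 4]]·[α, β, γ]ᵀ = [980, 112, 54]ᵀ.
Solving the 3×3 system (Gaussian elimination) gives α = 361/366, β = 659/1830, γ = -217/610.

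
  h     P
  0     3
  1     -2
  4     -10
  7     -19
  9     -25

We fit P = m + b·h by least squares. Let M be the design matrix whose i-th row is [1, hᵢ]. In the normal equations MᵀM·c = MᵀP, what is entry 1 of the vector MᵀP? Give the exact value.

Entry 1 ↔ basis 1, so (MᵀP)_{1} = Σᵢ Pᵢ = (1)·(3) + (1)·(-2) + (1)·(-10) + (1)·(-19) + (1)·(-25) = -53.

-53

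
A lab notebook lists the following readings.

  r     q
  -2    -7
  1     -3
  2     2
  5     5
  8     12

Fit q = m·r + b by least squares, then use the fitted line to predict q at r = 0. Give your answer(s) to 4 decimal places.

From the data, Σr·r = 98, Σr = 14, Σ1 = 5.
Moment sums: Σr·q = 136, Σq = 9.
Normal equations: [[98, 14]; [14, 5]]·[m, b]ᵀ = [136, 9]ᵀ.
Δ = 98·5 − 14² = 294.
m = (136·5 − 14·9)/294 = 277/147; b = (98·9 − 14·136)/294 = -73/21.
At r = 0: q̂ = (277/147)·(0) + (-73/21)·(1) = -73/21.

q̂ = -3.4762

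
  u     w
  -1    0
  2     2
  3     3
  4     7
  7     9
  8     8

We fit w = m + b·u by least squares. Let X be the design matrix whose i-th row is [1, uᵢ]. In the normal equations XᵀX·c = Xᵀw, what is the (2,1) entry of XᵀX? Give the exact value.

Row 2 ↔ basis u, column 1 ↔ basis 1, so (XᵀX)_{2,1} = Σᵢ u = (-1)·(1) + (2)·(1) + (3)·(1) + (4)·(1) + (7)·(1) + (8)·(1) = 23.

23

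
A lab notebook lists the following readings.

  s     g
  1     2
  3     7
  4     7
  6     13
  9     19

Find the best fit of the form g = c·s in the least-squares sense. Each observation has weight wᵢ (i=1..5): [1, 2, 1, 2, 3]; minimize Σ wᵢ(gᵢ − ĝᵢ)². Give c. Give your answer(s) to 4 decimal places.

c = 2.1171

With design matrix A, AᵀWA = [[350]] and AᵀWg = [741]ᵀ.
c = 741/350 = 2.11714.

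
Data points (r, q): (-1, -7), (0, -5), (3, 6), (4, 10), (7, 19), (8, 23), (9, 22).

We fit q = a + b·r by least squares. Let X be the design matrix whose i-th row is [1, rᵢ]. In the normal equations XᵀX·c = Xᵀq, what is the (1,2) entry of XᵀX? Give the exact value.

30

Row 1 ↔ basis 1, column 2 ↔ basis r, so (XᵀX)_{1,2} = Σᵢ r = (1)·(-1) + (1)·(0) + (1)·(3) + (1)·(4) + (1)·(7) + (1)·(8) + (1)·(9) = 30.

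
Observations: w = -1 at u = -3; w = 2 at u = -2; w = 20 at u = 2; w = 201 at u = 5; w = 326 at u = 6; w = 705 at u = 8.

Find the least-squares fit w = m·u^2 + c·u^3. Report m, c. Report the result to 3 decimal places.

From the data, Σu^2·u^2 = 6130, Σu^2·u^3 = 43426, Σu^3·u^3 = 325282.
Moment sums: Σu^2·w = 61960, Σu^3·w = 456672.
XᵀX·[m, c]ᵀ = Xᵀw becomes [[6130, 43426]; [43426, 325282]]·[m, c]ᵀ = [61960, 456672]ᵀ.
Determinant 6130·325282 − 43426² = 108161184.
m = (61960·325282 − 43426·456672)/108161184 = 20189653/6760074; c = (6130·456672 − 43426·61960)/108161184 = 6795275/6760074.

m = 2.987, c = 1.005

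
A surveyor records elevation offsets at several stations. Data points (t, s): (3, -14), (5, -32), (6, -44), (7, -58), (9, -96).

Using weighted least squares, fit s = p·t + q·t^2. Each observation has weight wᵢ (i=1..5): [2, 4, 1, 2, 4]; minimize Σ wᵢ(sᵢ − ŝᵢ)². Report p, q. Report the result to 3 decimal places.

Normal-equation sums: Σwᵢ·t·t = 576, Σwᵢ·t·t^2 = 4372, Σwᵢ·t^2·t^2 = 35004.
Moment sums: Σwᵢ·t·s = -5256, Σwᵢ·t^2·s = -41824.
det = 576·35004 − 4372² = 1047920.
p = ((-5256)·35004 − 4372·(-41824))/1047920 = -70406/65495; q = (576·(-41824) − 4372·(-5256))/1047920 = -69462/65495.

p = -1.075, q = -1.061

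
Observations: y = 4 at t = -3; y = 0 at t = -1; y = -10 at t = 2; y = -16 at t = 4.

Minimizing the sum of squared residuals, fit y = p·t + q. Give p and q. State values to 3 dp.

p = -2.931, q = -4.034

The normal system XᵀX·[p, q]ᵀ = Xᵀy is [[30, 2]; [2, 4]]·[p, q]ᵀ = [-96, -22]ᵀ.
Determinant 30·4 − 2² = 116.
p = ((-96)·4 − 2·(-22))/116 = -85/29; q = (30·(-22) − 2·(-96))/116 = -117/29.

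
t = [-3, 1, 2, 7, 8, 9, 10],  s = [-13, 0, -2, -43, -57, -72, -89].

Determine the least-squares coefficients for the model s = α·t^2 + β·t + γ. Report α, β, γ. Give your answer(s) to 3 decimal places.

Entries of AᵀA: Σt^2·t^2 = 23156, Σt^2·t = 2566, Σt^2 = 308, Σt·t = 308, Σt = 34, Σ1 = 7.
Moment sums: Σt^2·s = -20612, Σt·s = -2260, Σs = -276.
AᵀA·[α, β, γ]ᵀ = Aᵀs becomes [[23156, 2566, 308]; [2566, 308, 34]; [308, 34, 7]]·[α, β, γ]ᵀ = [-20612, -2260, -276]ᵀ.
Inverting the 3×3 Gram matrix, [α, β, γ]ᵀ = [-26358/26495, 19214/18925, -77816/132475]ᵀ.

α = -0.995, β = 1.015, γ = -0.587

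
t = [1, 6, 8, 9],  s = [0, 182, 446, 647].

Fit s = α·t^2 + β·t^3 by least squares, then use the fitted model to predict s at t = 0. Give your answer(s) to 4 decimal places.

Sums needed: Σt^2·t^2 = 11954, Σt^2·t^3 = 99594, Σt^3·t^3 = 840242.
Moment sums: Σt^2·s = 87503, Σt^3·s = 739327.
So AᵀA·[α, β]ᵀ = Aᵀs: [[11954, 99594]; [99594, 840242]]·[α, β]ᵀ = [87503, 739327]ᵀ.
det = 11954·840242 − 99594² = 125288032.
α = (87503·840242 − 99594·739327)/125288032 = -13604689/15661004; β = (11954·739327 − 99594·87503)/125288032 = 15392647/15661004.
At t = 0: ŝ = (-13604689/15661004)·(0) + (15392647/15661004)·(0) = 0.

ŝ = 0.0000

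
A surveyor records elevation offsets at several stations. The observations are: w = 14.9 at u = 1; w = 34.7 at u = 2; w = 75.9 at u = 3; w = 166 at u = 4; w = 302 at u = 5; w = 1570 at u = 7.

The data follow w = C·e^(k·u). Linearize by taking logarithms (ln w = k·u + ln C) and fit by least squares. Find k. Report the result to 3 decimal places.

k = 0.765

Let Y = ln w. Fitting Y = k·u + ln C by least squares:
Σu = 22.0000, Σ(u)² = 104.0000, Σln w = 28.7588, Σu·ln w = 123.2950.
Equations: 104.0000·k + 22.0000·ln C = 123.2950;  22.0000·k + 6·ln C = 28.7588.
Solving (det = 140.0000): k = 0.76484, ln C = 1.98873.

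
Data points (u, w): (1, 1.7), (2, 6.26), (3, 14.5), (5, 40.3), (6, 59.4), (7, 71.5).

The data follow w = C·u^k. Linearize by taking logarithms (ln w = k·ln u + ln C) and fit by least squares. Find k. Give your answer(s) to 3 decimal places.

With ln wᵢ as the transformed response and ln uᵢ as the regressor:
Σln u = 7.1389, Σ(ln u)² = 11.2747, Σln w = 17.0893, Σln u·ln w = 25.7848.
Equations: 11.2747·k + 7.1389·ln C = 25.7848;  7.1389·k + 6·ln C = 17.0893.
Solving (det = 16.6845): k = 1.96052, ln C = 0.51556.

k = 1.961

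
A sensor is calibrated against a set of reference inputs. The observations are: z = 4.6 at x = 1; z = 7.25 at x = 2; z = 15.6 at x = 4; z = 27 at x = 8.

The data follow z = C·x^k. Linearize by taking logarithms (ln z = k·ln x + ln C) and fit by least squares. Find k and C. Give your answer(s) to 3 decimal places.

Linearized form: ln z = k·ln x + ln C. From the 4 transformed points,
Over the data: Σln x = 4.1589, Σ(ln x)² = 6.7263, Σln z = 9.5502, Σln x·ln z = 12.0352.
Normal system: [[6.7263, 4.1589]; [4.1589, 4]]·[k, ln C]ᵀ = [12.0352, 9.5502]ᵀ.
Δ = 6.7263·4 − (4.1589)² = 9.6091; k = (12.0352·4 − 4.1589·9.5502)/9.6091 = 0.87653, ln C = (6.7263·9.5502 − 4.1589·12.0352)/9.6091 = 1.47620, so C = exp(1.47620) = 4.37628.

k = 0.877, C = 4.376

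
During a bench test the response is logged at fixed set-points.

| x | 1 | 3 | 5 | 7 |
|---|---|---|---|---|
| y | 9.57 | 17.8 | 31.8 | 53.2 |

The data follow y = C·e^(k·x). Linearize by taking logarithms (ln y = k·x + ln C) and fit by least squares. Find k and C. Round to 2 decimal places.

Linearized form: ln y = k·x + ln C. From the 4 transformed points,
Σx = 16.0000, Σ(x)² = 84.0000, Σln y = 12.5714, Σx·ln y = 56.0120.
Equations: 84.0000·k + 16.0000·ln C = 56.0120;  16.0000·k + 4·ln C = 12.5714.
Δ = 84.0000·4 − (16.0000)² = 80.0000; k = (56.0120·4 − 16.0000·12.5714)/80.0000 = 0.28633, ln C = (84.0000·12.5714 − 16.0000·56.0120)/80.0000 = 1.99753, so C = exp(1.99753) = 7.37083.

k = 0.29, C = 7.37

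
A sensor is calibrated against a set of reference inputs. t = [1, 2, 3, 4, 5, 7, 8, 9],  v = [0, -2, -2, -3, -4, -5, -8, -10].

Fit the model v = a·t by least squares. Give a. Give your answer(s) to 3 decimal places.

Forming MᵀM = [[249]] and Mᵀv = [-231]ᵀ gives MᵀM·[a]ᵀ = Mᵀv.
Hence a = -231 / 249 ≈ -0.927711.

a = -0.928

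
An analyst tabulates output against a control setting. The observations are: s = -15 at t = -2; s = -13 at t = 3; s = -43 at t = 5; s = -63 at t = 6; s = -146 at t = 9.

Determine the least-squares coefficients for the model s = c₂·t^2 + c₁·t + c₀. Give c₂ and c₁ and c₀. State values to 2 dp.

Sums needed: Σt^2·t^2 = 8579, Σt^2·t = 1089, Σt^2 = 155, Σt·t = 155, Σt = 21, Σ1 = 5.
Right-hand side: Σt^2·s = -15346, Σt·s = -1916, Σs = -280.
So XᵀX·[c₂, c₁, c₀]ᵀ = Xᵀs: [[8579, 1089, 155]; [1089, 155, 21]; [155, 21, 5]]·[c₂, c₁, c₀]ᵀ = [-15346, -1916, -280]ᵀ.
Solving the 3×3 system (Gaussian elimination) gives c₂ = -50487/25108, c₁ = 52895/25108, c₀ = -31555/12554.

c₂ = -2.01, c₁ = 2.11, c₀ = -2.51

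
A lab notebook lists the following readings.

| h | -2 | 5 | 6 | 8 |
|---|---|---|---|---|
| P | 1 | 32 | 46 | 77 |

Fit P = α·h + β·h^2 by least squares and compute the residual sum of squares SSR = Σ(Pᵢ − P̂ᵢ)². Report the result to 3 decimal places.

SSR = 0.927

Forming XᵀX = [[129, 845]; [845, 6033]] and XᵀP = [1050, 7388]ᵀ gives XᵀX·[α, β]ᵀ = XᵀP.
Determinant 129·6033 − 845² = 64232.
α = (1050·6033 − 845·7388)/64232 = 45895/32116; β = (129·7388 − 845·1050)/64232 = 32901/32116.
Residuals: -3849/16058, -6072/8029, 8765/16058, 27/8029; SSR = 14891/16058.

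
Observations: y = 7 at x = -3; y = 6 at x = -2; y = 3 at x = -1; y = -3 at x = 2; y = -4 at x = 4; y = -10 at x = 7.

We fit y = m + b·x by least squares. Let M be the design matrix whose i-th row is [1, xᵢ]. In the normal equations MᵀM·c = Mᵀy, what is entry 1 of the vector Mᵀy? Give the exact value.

-1

Entry 1 ↔ basis 1, so (Mᵀy)_{1} = Σᵢ yᵢ = (1)·(7) + (1)·(6) + (1)·(3) + (1)·(-3) + (1)·(-4) + (1)·(-10) = -1.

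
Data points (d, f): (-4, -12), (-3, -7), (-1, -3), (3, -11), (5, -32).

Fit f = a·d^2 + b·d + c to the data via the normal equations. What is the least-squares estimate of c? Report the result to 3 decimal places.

c = -1.364

MᵀM·[a, b, c]ᵀ = Mᵀf reads: 1044·a + 60·b + 60·c = -1157;  60·a + 60·b + 0·c = -121;  60·a + 0·b + 5·c = -65.
(Σd^2·d^2 = 1044, Σd^2·d = 60, Σd^2 = 60, Σd·d = 60, Σd = 0, Σ1 = 5, Σd^2·f = -1157, Σd·f = -121, Σf = -65.)
Solving the 3×3 system (Gaussian elimination) gives a = -32/33, b = -691/660, c = -15/11.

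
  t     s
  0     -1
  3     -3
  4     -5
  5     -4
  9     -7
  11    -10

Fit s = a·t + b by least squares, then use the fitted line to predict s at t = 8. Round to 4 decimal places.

ŝ = -7.0328

Forming MᵀM = [[252, 32]; [32, 6]] and Mᵀs = [-222, -30]ᵀ gives MᵀM·[a, b]ᵀ = Mᵀs.
Eliminating b: 6·(row 1) − 32·(row 2) gives 488·a = 6·(-222) − 32·(-30) = -372, so a = -93/122.
Then b = ((-30) − 32·(-93/122))/6 = -57/61.
At t = 8: ŝ = (-93/122)·(8) + (-57/61)·(1) = -429/61.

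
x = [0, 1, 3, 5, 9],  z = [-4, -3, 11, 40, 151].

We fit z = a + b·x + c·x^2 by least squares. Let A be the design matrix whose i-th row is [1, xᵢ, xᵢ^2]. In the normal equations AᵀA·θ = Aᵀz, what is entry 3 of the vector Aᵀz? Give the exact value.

13327

Entry 3 ↔ basis x^2, so (Aᵀz)_{3} = Σᵢ (x^2)·zᵢ = (0)·(-4) + (1)·(-3) + (9)·(11) + (25)·(40) + (81)·(151) = 13327.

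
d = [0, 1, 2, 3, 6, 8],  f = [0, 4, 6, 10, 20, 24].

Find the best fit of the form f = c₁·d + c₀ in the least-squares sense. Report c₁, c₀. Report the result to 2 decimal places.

From the data, Σd·d = 114, Σd = 20, Σ1 = 6.
And Σd·f = 358, Σf = 64.
Eliminating c₀: 6·(row 1) − 20·(row 2) gives 284·c₁ = 6·358 − 20·64 = 868, so c₁ = 217/71.
Then c₀ = (64 − 20·(217/71))/6 = 34/71.

c₁ = 3.06, c₀ = 0.48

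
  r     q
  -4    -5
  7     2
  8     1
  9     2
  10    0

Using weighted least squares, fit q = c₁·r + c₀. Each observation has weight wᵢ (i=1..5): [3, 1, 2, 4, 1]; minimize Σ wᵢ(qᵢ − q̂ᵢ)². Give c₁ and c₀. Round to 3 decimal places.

c₁ = 0.502, c₀ = -2.874

From the data, Σwᵢ·r·r = 649, Σwᵢ·r = 57, Σwᵢ·1 = 11.
Moment sums: Σwᵢ·r·q = 162, Σwᵢ·q = -3.
Δ = 649·11 − 57² = 3890.
c₁ = (162·11 − 57·(-3))/3890 = 1953/3890; c₀ = (649·(-3) − 57·162)/3890 = -11181/3890.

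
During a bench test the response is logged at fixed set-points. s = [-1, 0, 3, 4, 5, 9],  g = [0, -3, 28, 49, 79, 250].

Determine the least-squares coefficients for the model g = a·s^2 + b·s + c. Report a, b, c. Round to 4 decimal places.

With design matrix A, AᵀA = [[7524, 944, 132]; [944, 132, 20]; [132, 20, 6]] and Aᵀg = [23261, 2925, 403]ᵀ.
Solving the 3×3 system (Gaussian elimination) gives a = 15355/5124, b = 1865/1708, c = -6149/2562.

a = 2.9967, b = 1.0919, c = -2.4001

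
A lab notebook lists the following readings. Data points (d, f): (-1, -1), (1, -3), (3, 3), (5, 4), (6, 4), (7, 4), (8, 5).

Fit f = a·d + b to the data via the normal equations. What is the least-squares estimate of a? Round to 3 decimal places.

The normal system MᵀM·[a, b]ᵀ = Mᵀf is [[185, 29]; [29, 7]]·[a, b]ᵀ = [119, 16]ᵀ.
Determinant 185·7 − 29² = 454.
a = (119·7 − 29·16)/454 = 369/454; b = (185·16 − 29·119)/454 = -491/454.

a = 0.813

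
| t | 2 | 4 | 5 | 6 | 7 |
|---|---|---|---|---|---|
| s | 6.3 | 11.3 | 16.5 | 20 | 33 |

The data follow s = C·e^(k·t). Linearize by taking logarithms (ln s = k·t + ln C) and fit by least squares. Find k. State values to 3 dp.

k = 0.321

Let Y = ln s. Fitting Y = k·t + ln C by least squares:
Σt = 24.0000, Σ(t)² = 130.0000, Σln s = 13.5610, Σt·ln s = 69.8471.
Normal system: [[130.0000, 24.0000]; [24.0000, 5]]·[k, ln C]ᵀ = [69.8471, 13.5610]ᵀ.
Δ = 130.0000·5 − (24.0000)² = 74.0000; k = (69.8471·5 − 24.0000·13.5610)/74.0000 = 0.32125, ln C = (130.0000·13.5610 − 24.0000·69.8471)/74.0000 = 1.17019.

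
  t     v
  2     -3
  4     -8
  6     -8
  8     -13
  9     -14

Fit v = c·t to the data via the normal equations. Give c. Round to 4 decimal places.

c = -1.5721

The normal system MᵀM·[c]ᵀ = Mᵀv is [[201]]·[c]ᵀ = [-316]ᵀ.
c = (-316)/201 = -1.57214.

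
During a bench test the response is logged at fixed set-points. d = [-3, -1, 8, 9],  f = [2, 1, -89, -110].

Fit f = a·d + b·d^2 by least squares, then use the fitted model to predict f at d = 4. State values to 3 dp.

Compute the Gram sums: Σd·d = 155, Σd·d^2 = 1213, Σd^2·d^2 = 10739.
For Xᵀf: Σd·f = -1709, Σd^2·f = -14587.
So XᵀX·[a, b]ᵀ = Xᵀf: [[155, 1213]; [1213, 10739]]·[a, b]ᵀ = [-1709, -14587]ᵀ.
Eliminating b: 10739·(row 1) − 1213·(row 2) gives 193176·a = 10739·(-1709) − 1213·(-14587) = -658920, so a = -27455/8049.
Then b = ((-14587) − 1213·(-27455/8049))/10739 = -7832/8049.
At d = 4: f̂ = (-27455/8049)·(4) + (-7832/8049)·(16) = -235132/8049.

f̂ = -29.213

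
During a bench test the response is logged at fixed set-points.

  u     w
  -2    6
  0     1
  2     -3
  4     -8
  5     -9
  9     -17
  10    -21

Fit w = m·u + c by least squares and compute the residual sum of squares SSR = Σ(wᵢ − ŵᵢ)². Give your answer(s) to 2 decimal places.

SSR = 2.68

Compute the Gram sums: Σu·u = 230, Σu = 28, Σ1 = 7.
Right-hand side: Σu·w = -458, Σw = -51.
So XᵀX·[m, c]ᵀ = Xᵀw: [[230, 28]; [28, 7]]·[m, c]ᵀ = [-458, -51]ᵀ.
Eliminating c: 7·(row 1) − 28·(row 2) gives 826·m = 7·(-458) − 28·(-51) = -1778, so m = -127/59.
Then c = ((-51) − 28·(-127/59))/7 = 547/413.
Residuals: 153/413, -134/413, -8/413, -5/7, 181/413, 433/413, -330/413; SSR = 1108/413.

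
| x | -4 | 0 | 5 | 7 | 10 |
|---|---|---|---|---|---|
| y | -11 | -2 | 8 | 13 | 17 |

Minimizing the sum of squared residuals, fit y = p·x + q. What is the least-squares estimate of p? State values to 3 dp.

p = 2.037

MᵀM·[p, q]ᵀ = Mᵀy reads: 190·p + 18·q = 345;  18·p + 5·q = 25.
Eliminating q: 5·(row 1) − 18·(row 2) gives 626·p = 5·345 − 18·25 = 1275, so p = 1275/626.
Then q = (25 − 18·(1275/626))/5 = -730/313.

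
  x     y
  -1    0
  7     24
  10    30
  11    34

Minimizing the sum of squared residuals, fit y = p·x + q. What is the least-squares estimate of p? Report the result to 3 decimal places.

p = 2.794

Forming MᵀM = [[271, 27]; [27, 4]] and Mᵀy = [842, 88]ᵀ gives MᵀM·[p, q]ᵀ = Mᵀy.
Eliminating q: 4·(row 1) − 27·(row 2) gives 355·p = 4·842 − 27·88 = 992, so p = 992/355.
Then q = (88 − 27·(992/355))/4 = 1114/355.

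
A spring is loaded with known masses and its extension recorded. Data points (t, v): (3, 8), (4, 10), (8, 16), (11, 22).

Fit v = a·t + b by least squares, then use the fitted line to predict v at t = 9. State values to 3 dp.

v̂ = 18.268

Entries of AᵀA: Σt·t = 210, Σt = 26, Σ1 = 4.
Right-hand side: Σt·v = 434, Σv = 56.
Normal equations: [[210, 26]; [26, 4]]·[a, b]ᵀ = [434, 56]ᵀ.
Δ = 210·4 − 26² = 164.
a = (434·4 − 26·56)/164 = 70/41; b = (210·56 − 26·434)/164 = 119/41.
At t = 9: v̂ = (70/41)·(9) + (119/41)·(1) = 749/41.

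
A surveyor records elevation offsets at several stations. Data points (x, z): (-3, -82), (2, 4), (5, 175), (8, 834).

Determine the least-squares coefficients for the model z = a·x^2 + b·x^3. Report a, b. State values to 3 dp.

The normal system AᵀA·[a, b]ᵀ = Aᵀz is [[4818, 35682]; [35682, 278562]]·[a, b]ᵀ = [57029, 451129]ᵀ.
det = 4818·278562 − 35682² = 68906592.
a = (57029·278562 − 35682·451129)/68906592 = -2931565/957036; b = (4818·451129 − 35682·57029)/68906592 = 641809/319012.

a = -3.063, b = 2.012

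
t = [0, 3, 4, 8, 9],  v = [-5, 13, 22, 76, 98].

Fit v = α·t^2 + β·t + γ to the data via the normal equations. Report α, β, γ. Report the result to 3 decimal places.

Normal-equation sums: Σt^2·t^2 = 10994, Σt^2·t = 1332, Σt^2 = 170, Σt·t = 170, Σt = 24, Σ1 = 5.
Moment sums: Σt^2·v = 13271, Σt·v = 1617, Σv = 204.
Normal equations: [[10994, 1332, 170]; [1332, 170, 24]; [170, 24, 5]]·[α, β, γ]ᵀ = [13271, 1617, 204]ᵀ.
Inverting the 3×3 Gram matrix, [α, β, γ]ᵀ = [45133/48678, 47191/16226, -114005/24339]ᵀ.

α = 0.927, β = 2.908, γ = -4.684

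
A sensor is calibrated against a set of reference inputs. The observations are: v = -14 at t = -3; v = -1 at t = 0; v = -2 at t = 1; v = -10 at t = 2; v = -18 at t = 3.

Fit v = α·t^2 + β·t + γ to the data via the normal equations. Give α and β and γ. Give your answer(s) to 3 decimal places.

α = -1.728, β = -0.721, γ = -0.620

Forming MᵀM = [[179, 9, 23]; [9, 23, 3]; [23, 3, 5]] and Mᵀv = [-330, -34, -45]ᵀ gives MᵀM·[α, β, γ]ᵀ = Mᵀv.
Inverting the 3×3 Gram matrix, [α, β, γ]ᵀ = [-2201/1274, -919/1274, -395/637]ᵀ.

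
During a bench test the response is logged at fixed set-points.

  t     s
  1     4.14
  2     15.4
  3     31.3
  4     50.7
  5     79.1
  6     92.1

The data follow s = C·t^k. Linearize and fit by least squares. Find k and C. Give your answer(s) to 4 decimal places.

k = 1.7627, C = 4.3501

Let Y = ln s. Fitting Y = k·ln t + ln C by least squares:
Σln t = 6.5793, Σ(ln t)² = 9.4099, Σln s = 20.4182, Σln t·ln s = 26.2593.
Equations: 9.4099·k + 6.5793·ln C = 26.2593;  6.5793·k + 6·ln C = 20.4182.
Solving (det = 13.1729): k = 1.76266, ln C = 1.47020, so C = exp(1.47020) = 4.35009.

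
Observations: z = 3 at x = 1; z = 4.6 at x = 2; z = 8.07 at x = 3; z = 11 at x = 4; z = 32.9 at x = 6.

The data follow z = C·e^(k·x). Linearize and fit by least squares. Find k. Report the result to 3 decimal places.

Let Y = ln z. Fitting Y = k·x + ln C by least squares:
Over the data: Σx = 16.0000, Σ(x)² = 66.0000, Σln z = 10.6042, Σx·ln z = 40.9676.
Normal system: [[66.0000, 16.0000]; [16.0000, 5]]·[k, ln C]ᵀ = [40.9676, 10.6042]ᵀ.
Solving (det = 74.0000): k = 0.47528, ln C = 0.59993.

k = 0.475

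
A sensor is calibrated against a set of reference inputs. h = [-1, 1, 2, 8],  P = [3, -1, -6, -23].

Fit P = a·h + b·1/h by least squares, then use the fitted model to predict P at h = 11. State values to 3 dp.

The normal equations are: 70·a + 4·b = -200;  4·a + (145/64)·b = -79/8.
(Σh·h = 70, Σh·1/h = 4, Σ1/h·1/h = 145/64, Σh·P = -200, Σ1/h·P = -79/8.)
Eliminating b: (145/64)·(row 1) − 4·(row 2) gives (4563/32)·a = (145/64)·(-200) − 4·(-79/8) = -3309/8, so a = -4412/1521.
Then b = ((-79/8) − 4·(-4412/1521))/(145/64) = 1160/1521.
At h = 11: P̂ = (-4412/1521)·(11) + (1160/1521)·(1/11) = -59188/1859.

P̂ = -31.839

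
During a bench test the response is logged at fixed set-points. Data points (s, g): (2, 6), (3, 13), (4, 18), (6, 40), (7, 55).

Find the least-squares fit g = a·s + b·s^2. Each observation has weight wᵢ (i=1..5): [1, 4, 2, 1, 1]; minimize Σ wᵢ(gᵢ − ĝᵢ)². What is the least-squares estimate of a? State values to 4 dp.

a = 1.2165

Setting ∂/∂a … = 0 gives: 157·a + 803·b = 937;  803·a + 4549·b = 5203.
(Σwᵢ·s·s = 157, Σwᵢ·s·s^2 = 803, Σwᵢ·s^2·s^2 = 4549, Σwᵢ·s·g = 937, Σwᵢ·s^2·g = 5203.)
Δ = 157·4549 − 803² = 69384.
a = (937·4549 − 803·5203)/69384 = 21101/17346; b = (157·5203 − 803·937)/69384 = 16115/17346.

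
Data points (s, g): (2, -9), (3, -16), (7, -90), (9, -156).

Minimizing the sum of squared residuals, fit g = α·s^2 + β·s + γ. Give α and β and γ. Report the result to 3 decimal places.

Normal-equation sums: Σs^2·s^2 = 9059, Σs^2·s = 1107, Σs^2 = 143, Σs·s = 143, Σs = 21, Σ1 = 4.
Moment sums: Σs^2·g = -17226, Σs·g = -2100, Σg = -271.
Normal equations: [[9059, 1107, 143]; [1107, 143, 21]; [143, 21, 4]]·[α, β, γ]ᵀ = [-17226, -2100, -271]ᵀ.
Inverting the 3×3 Gram matrix, [α, β, γ]ᵀ = [-5591/2342, 12387/2342, -11912/1171]ᵀ.

α = -2.387, β = 5.289, γ = -10.173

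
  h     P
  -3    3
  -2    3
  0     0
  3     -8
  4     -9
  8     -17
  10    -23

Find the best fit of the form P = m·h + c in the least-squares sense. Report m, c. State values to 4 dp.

m = -2.0385, c = -1.4615

Entries of XᵀX: Σh·h = 202, Σh = 20, Σ1 = 7.
And Σh·P = -441, ΣP = -51.
So XᵀX·[m, c]ᵀ = XᵀP: [[202, 20]; [20, 7]]·[m, c]ᵀ = [-441, -51]ᵀ.
Eliminating c: 7·(row 1) − 20·(row 2) gives 1014·m = 7·(-441) − 20·(-51) = -2067, so m = -53/26.
Then c = ((-51) − 20·(-53/26))/7 = -19/13.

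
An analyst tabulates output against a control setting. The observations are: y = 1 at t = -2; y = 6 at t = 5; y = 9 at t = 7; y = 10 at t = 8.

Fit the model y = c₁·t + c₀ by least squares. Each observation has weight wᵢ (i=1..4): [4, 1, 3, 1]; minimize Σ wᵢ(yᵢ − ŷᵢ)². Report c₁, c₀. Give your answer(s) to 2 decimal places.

Setting ∂/∂c₁ … = 0 gives: 252·c₁ + 26·c₀ = 291;  26·c₁ + 9·c₀ = 47.
Δ = 252·9 − 26² = 1592.
c₁ = (291·9 − 26·47)/1592 = 1397/1592; c₀ = (252·47 − 26·291)/1592 = 2139/796.

c₁ = 0.88, c₀ = 2.69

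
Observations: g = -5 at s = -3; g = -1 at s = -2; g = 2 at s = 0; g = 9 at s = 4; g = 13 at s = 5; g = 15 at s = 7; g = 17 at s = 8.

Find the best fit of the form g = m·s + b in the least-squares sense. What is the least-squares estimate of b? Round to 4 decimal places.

b = 1.8923

Setting ∂/∂m … = 0 gives: 167·m + 19·b = 359;  19·m + 7·b = 50.
Eliminating b: 7·(row 1) − 19·(row 2) gives 808·m = 7·359 − 19·50 = 1563, so m = 1563/808.
Then b = (50 − 19·(1563/808))/7 = 1529/808.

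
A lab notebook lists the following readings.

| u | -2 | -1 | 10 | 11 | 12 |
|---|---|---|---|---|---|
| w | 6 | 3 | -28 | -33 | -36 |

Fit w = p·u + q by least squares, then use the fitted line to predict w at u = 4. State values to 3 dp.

ŵ = -11.684

XᵀX·[p, q]ᵀ = Xᵀw reads: 370·p + 30·q = -1090;  30·p + 5·q = -88.
Determinant 370·5 − 30² = 950.
p = ((-1090)·5 − 30·(-88))/950 = -281/95; q = (370·(-88) − 30·(-1090))/950 = 14/95.
At u = 4: ŵ = (-281/95)·(4) + (14/95)·(1) = -222/19.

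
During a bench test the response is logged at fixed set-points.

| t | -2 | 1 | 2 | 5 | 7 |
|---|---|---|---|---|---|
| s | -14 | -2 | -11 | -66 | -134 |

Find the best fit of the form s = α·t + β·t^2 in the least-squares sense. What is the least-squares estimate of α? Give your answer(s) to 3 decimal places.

α = 1.019

Setting ∂/∂α … = 0 gives: 83·α + 469·β = -1264;  469·α + 3059·β = -8318.
det = 83·3059 − 469² = 33936.
α = ((-1264)·3059 − 469·(-8318))/33936 = 823/808; β = (83·(-8318) − 469·(-1264))/33936 = -16263/5656.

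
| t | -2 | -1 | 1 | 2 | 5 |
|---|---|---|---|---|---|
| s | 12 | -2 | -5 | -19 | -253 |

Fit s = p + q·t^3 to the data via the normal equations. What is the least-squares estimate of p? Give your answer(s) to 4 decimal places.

p = -3.5168

From the data, Σ1 = 5, Σt^3 = 125, Σt^3·t^3 = 15755.
Moment sums: Σs = -267, Σt^3·s = -31876.
So XᵀX·[p, q]ᵀ = Xᵀs: [[5, 125]; [125, 15755]]·[p, q]ᵀ = [-267, -31876]ᵀ.
Determinant 5·15755 − 125² = 63150.
p = ((-267)·15755 − 125·(-31876))/63150 = -44417/12630; q = (5·(-31876) − 125·(-267))/63150 = -25201/12630.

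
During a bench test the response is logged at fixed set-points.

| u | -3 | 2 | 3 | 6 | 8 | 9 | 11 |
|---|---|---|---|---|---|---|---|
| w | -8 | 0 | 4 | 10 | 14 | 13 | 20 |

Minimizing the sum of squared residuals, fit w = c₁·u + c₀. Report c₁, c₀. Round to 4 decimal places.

c₁ = 1.9619, c₀ = -2.5185

Compute the Gram sums: Σu·u = 324, Σu = 36, Σ1 = 7.
Moment sums: Σu·w = 545, Σw = 53.
XᵀX·[c₁, c₀]ᵀ = Xᵀw becomes [[324, 36]; [36, 7]]·[c₁, c₀]ᵀ = [545, 53]ᵀ.
Eliminating c₀: 7·(row 1) − 36·(row 2) gives 972·c₁ = 7·545 − 36·53 = 1907, so c₁ = 1907/972.
Then c₀ = (53 − 36·(1907/972))/7 = -68/27.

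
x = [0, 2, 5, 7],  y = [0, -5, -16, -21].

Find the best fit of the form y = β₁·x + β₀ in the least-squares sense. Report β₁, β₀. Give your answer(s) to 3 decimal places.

The normal equations are: 78·β₁ + 14·β₀ = -237;  14·β₁ + 4·β₀ = -42.
(Σx·x = 78, Σx = 14, Σ1 = 4, Σx·y = -237, Σy = -42.)
Determinant 78·4 − 14² = 116.
β₁ = ((-237)·4 − 14·(-42))/116 = -90/29; β₀ = (78·(-42) − 14·(-237))/116 = 21/58.

β₁ = -3.103, β₀ = 0.362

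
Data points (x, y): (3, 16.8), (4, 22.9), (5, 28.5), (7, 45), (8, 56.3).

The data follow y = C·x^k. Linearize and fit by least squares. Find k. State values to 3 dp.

Let Y = ln y. Fitting Y = k·ln x + ln C by least squares:
Σln x = 8.1197, Σ(ln x)² = 13.8297, Σln y = 17.1398, Σln x·ln y = 28.6208.
Equations: 13.8297·k + 8.1197·ln C = 28.6208;  8.1197·k + 5·ln C = 17.1398.
Solving (det = 3.2190): k = 1.22212, ln C = 1.44331.

k = 1.222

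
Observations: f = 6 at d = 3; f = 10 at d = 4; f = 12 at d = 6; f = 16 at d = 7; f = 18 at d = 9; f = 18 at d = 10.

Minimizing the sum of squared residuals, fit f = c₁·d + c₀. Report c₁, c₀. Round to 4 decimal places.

From the data, Σd·d = 291, Σd = 39, Σ1 = 6.
Moment sums: Σd·f = 584, Σf = 80.
MᵀM·[c₁, c₀]ᵀ = Mᵀf becomes [[291, 39]; [39, 6]]·[c₁, c₀]ᵀ = [584, 80]ᵀ.
Determinant 291·6 − 39² = 225.
c₁ = (584·6 − 39·80)/225 = 128/75; c₀ = (291·80 − 39·584)/225 = 56/25.

c₁ = 1.7067, c₀ = 2.2400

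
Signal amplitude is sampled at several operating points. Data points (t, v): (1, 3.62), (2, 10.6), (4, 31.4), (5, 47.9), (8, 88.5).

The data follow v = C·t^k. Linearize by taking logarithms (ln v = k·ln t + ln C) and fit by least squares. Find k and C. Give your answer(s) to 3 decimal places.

Taking logs, ln v = k·ln t + ln C, so regress ln v on ln t.
Σln t = 5.7683, Σ(ln t)² = 9.3166, Σln v = 15.4463, Σln t·ln v = 21.9640.
Normal system: [[9.3166, 5.7683]; [5.7683, 5]]·[k, ln C]ᵀ = [21.9640, 15.4463]ᵀ.
Solving (det = 13.3096): k = 1.55683, ln C = 1.29319, so C = exp(1.29319) = 3.64441.

k = 1.557, C = 3.644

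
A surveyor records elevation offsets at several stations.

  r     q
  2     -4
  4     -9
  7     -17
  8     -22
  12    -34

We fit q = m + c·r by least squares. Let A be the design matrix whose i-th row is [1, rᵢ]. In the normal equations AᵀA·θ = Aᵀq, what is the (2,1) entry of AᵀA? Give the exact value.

33

Row 2 ↔ basis r, column 1 ↔ basis 1, so (AᵀA)_{2,1} = Σᵢ r = (2)·(1) + (4)·(1) + (7)·(1) + (8)·(1) + (12)·(1) = 33.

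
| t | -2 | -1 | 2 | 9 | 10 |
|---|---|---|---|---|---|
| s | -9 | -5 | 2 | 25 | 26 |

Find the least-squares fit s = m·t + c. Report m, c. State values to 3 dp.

m = 2.968, c = -2.885

The normal system XᵀX·[m, c]ᵀ = Xᵀs is [[190, 18]; [18, 5]]·[m, c]ᵀ = [512, 39]ᵀ.
det = 190·5 − 18² = 626.
m = (512·5 − 18·39)/626 = 929/313; c = (190·39 − 18·512)/626 = -903/313.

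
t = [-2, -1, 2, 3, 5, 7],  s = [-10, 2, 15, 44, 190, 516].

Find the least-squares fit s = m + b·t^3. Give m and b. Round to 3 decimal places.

Compute the Gram sums: Σ1 = 6, Σt^3 = 494, Σt^3·t^3 = 134132.
Moment sums: Σs = 757, Σt^3·s = 202124.
Normal equations: [[6, 494]; [494, 134132]]·[m, b]ᵀ = [757, 202124]ᵀ.
Eliminating b: 134132·(row 1) − 494·(row 2) gives 560756·m = 134132·757 − 494·202124 = 1688668, so m = 422167/140189.
Then b = (202124 − 494·(422167/140189))/134132 = 419393/280378.

m = 3.011, b = 1.496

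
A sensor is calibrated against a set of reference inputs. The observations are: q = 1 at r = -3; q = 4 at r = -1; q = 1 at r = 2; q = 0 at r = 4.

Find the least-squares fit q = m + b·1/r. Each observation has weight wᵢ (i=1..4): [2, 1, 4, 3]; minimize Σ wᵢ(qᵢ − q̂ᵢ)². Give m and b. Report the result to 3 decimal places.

Setting ∂/∂m … = 0 gives: 10·m + (13/12)·b = 10;  (13/12)·m + (347/144)·b = -8/3.
(Σwᵢ·1 = 10, Σwᵢ·1/r = 13/12, Σwᵢ·1/r·1/r = 347/144, Σwᵢ·q = 10, Σwᵢ·1/r·q = -8/3.)
det = 10·(347/144) − (13/12)² = 3301/144.
m = (10·(347/144) − (13/12)·(-8/3))/(3301/144) = 3886/3301; b = (10·(-8/3) − (13/12)·10)/(3301/144) = -5400/3301.

m = 1.177, b = -1.636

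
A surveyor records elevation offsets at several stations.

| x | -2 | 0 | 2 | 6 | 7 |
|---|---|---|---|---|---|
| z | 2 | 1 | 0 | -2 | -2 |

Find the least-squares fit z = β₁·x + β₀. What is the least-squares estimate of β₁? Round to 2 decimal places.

Setting ∂/∂β₁ … = 0 gives: 93·β₁ + 13·β₀ = -30;  13·β₁ + 5·β₀ = -1.
(Σx·x = 93, Σx = 13, Σ1 = 5, Σx·z = -30, Σz = -1.)
Eliminating β₀: 5·(row 1) − 13·(row 2) gives 296·β₁ = 5·(-30) − 13·(-1) = -137, so β₁ = -137/296.
Then β₀ = ((-1) − 13·(-137/296))/5 = 297/296.

β₁ = -0.46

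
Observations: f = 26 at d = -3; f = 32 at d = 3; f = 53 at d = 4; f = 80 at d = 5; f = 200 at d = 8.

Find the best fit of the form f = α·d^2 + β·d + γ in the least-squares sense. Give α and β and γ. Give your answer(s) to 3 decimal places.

Setting ∂/∂α … = 0 gives: 5139·α + 701·β + 123·γ = 16170;  701·α + 123·β + 17·γ = 2230;  123·α + 17·β + 5·γ = 391.
(Σd^2·d^2 = 5139, Σd^2·d = 701, Σd^2 = 123, Σd·d = 123, Σd = 17, Σ1 = 5, Σd^2·f = 16170, Σd·f = 2230, Σf = 391.)
Row-reducing yields α = 215577/72256, β = 63015/72256, γ = 66487/36128.

α = 2.984, β = 0.872, γ = 1.840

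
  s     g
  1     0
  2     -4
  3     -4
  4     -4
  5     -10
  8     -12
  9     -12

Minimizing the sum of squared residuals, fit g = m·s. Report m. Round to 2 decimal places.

Compute the Gram sums: Σs·s = 200.
For Aᵀg: Σs·g = -290.
So AᵀA·[m]ᵀ = Aᵀg: [[200]]·[m]ᵀ = [-290]ᵀ.
m = (-290)/200 = -1.45.

m = -1.45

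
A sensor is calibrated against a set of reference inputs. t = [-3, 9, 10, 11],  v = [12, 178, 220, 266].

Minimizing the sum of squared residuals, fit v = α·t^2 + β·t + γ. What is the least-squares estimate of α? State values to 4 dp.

α = 2.1541

The normal system XᵀX·[α, β, γ]ᵀ = Xᵀv is [[31283, 3033, 311]; [3033, 311, 27]; [311, 27, 4]]·[α, β, γ]ᵀ = [68712, 6692, 676]ᵀ.
Row-reducing yields α = 18349/8518, β = 38891/42590, γ = -98989/21295.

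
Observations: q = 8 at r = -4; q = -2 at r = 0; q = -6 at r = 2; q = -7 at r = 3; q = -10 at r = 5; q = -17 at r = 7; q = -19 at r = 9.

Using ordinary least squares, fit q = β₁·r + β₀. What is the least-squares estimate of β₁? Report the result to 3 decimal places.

The normal system XᵀX·[β₁, β₀]ᵀ = Xᵀq is [[184, 22]; [22, 7]]·[β₁, β₀]ᵀ = [-405, -53]ᵀ.
Eliminating β₀: 7·(row 1) − 22·(row 2) gives 804·β₁ = 7·(-405) − 22·(-53) = -1669, so β₁ = -1669/804.
Then β₀ = ((-53) − 22·(-1669/804))/7 = -421/402.

β₁ = -2.076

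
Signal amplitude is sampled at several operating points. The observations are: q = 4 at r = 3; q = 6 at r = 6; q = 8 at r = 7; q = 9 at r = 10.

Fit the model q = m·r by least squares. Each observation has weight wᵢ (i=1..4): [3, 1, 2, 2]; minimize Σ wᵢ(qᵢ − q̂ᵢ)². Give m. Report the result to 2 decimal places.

With design matrix M, MᵀWM = [[361]] and MᵀWq = [364]ᵀ.
m = 364/361 = 1.00831.

m = 1.01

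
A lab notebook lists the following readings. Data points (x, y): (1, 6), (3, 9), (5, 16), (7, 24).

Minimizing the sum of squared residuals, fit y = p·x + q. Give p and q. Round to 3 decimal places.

p = 3.050, q = 1.550

Entries of AᵀA: Σx·x = 84, Σx = 16, Σ1 = 4.
Right-hand side: Σx·y = 281, Σy = 55.
Normal equations: [[84, 16]; [16, 4]]·[p, q]ᵀ = [281, 55]ᵀ.
Eliminating q: 4·(row 1) − 16·(row 2) gives 80·p = 4·281 − 16·55 = 244, so p = 61/20.
Then q = (55 − 16·(61/20))/4 = 31/20.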